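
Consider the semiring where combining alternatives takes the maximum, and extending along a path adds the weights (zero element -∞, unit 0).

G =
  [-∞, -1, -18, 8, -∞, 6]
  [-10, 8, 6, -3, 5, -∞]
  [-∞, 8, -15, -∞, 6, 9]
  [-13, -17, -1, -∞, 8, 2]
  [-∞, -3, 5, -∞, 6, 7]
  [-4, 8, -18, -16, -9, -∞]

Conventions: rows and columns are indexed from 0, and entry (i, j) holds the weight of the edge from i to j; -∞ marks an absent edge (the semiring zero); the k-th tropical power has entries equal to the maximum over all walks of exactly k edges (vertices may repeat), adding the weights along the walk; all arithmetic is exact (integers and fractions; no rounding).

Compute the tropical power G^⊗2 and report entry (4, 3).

G^⊗2:
  [2, 14, 7, -4, 16, 10]
  [-2, 16, 14, 5, 13, 15]
  [5, 17, 14, 5, 13, 13]
  [-2, 10, 13, -5, 14, 15]
  [3, 15, 11, -6, 12, 14]
  [-2, 16, 14, 5, 13, 2]
Key observation: the optimum is the walk 4->1->3, with weight (-3) + (-3) = -6.
Optimal value attained by: walk 4->1->3.
Answer: (G^⊗2)[4][3] = -6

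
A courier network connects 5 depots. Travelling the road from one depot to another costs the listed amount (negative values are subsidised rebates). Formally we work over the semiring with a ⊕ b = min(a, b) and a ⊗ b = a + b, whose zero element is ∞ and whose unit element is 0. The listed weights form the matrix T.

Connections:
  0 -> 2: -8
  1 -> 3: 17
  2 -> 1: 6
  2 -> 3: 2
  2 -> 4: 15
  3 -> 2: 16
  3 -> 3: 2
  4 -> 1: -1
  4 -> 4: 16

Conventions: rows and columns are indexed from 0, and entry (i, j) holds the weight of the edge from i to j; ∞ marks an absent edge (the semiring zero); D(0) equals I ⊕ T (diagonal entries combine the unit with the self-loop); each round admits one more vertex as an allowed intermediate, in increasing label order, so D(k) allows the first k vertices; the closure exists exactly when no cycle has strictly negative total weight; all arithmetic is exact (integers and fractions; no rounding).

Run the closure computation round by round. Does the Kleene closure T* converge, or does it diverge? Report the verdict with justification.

D(0):
  [0, ∞, -8, ∞, ∞]
  [∞, 0, ∞, 17, ∞]
  [∞, 6, 0, 2, 15]
  [∞, ∞, 16, 0, ∞]
  [∞, -1, ∞, ∞, 0]
D(1):
  [0, ∞, -8, ∞, ∞]
  [∞, 0, ∞, 17, ∞]
  [∞, 6, 0, 2, 15]
  [∞, ∞, 16, 0, ∞]
  [∞, -1, ∞, ∞, 0]
D(2):
  [0, ∞, -8, ∞, ∞]
  [∞, 0, ∞, 17, ∞]
  [∞, 6, 0, 2, 15]
  [∞, ∞, 16, 0, ∞]
  [∞, -1, ∞, 16, 0]
D(3):
  [0, -2, -8, -6, 7]
  [∞, 0, ∞, 17, ∞]
  [∞, 6, 0, 2, 15]
  [∞, 22, 16, 0, 31]
  [∞, -1, ∞, 16, 0]
D(4):
  [0, -2, -8, -6, 7]
  [∞, 0, 33, 17, 48]
  [∞, 6, 0, 2, 15]
  [∞, 22, 16, 0, 31]
  [∞, -1, 32, 16, 0]
D(5):
  [0, -2, -8, -6, 7]
  [∞, 0, 33, 17, 48]
  [∞, 6, 0, 2, 15]
  [∞, 22, 16, 0, 31]
  [∞, -1, 32, 16, 0]
Key observation: every diagonal entry stays at the unit through all rounds, so no improving cycle exists.
Answer: CONVERGES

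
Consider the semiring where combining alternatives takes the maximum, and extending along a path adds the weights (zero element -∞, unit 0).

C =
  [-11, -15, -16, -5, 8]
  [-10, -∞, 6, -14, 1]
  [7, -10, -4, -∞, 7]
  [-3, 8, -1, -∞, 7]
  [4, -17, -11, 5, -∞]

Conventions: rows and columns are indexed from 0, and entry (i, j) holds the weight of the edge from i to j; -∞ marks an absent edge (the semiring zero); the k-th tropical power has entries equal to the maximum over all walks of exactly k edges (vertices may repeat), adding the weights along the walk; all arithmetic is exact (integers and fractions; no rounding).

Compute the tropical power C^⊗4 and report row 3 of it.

C^⊗2:
  [12, 3, -3, 13, 2]
  [13, -4, 2, 6, 13]
  [11, -8, -4, 12, 15]
  [11, -10, 14, 12, 9]
  [2, 13, 4, -1, 12]
C^⊗3:
  [10, 21, 12, 7, 20]
  [17, 14, 5, 18, 21]
  [19, 20, 11, 20, 19]
  [21, 20, 11, 14, 21]
  [16, 7, 19, 17, 14]
C^⊗4:
  [24, 15, 27, 25, 22]
  [25, 26, 20, 26, 25]
  [23, 28, 26, 24, 27]
  [25, 22, 26, 26, 29]
  [26, 25, 16, 19, 26]
Answer: row 3 of C^⊗4 = [25, 22, 26, 26, 29]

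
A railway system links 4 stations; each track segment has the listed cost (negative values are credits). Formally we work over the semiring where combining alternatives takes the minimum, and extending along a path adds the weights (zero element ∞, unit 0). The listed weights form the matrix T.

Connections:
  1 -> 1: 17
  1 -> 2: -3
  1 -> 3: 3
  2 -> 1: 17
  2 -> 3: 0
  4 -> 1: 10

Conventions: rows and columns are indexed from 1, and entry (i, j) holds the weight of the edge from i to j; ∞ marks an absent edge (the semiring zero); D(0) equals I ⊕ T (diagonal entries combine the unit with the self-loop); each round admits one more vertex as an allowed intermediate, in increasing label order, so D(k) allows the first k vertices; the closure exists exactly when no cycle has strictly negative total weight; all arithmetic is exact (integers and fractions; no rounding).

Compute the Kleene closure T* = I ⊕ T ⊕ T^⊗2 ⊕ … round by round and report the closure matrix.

D(0):
  [0, -3, 3, ∞]
  [17, 0, 0, ∞]
  [∞, ∞, 0, ∞]
  [10, ∞, ∞, 0]
D(1):
  [0, -3, 3, ∞]
  [17, 0, 0, ∞]
  [∞, ∞, 0, ∞]
  [10, 7, 13, 0]
D(2):
  [0, -3, -3, ∞]
  [17, 0, 0, ∞]
  [∞, ∞, 0, ∞]
  [10, 7, 7, 0]
D(3):
  [0, -3, -3, ∞]
  [17, 0, 0, ∞]
  [∞, ∞, 0, ∞]
  [10, 7, 7, 0]
D(4):
  [0, -3, -3, ∞]
  [17, 0, 0, ∞]
  [∞, ∞, 0, ∞]
  [10, 7, 7, 0]
Answer: T* = [[0, -3, -3, ∞], [17, 0, 0, ∞], [∞, ∞, 0, ∞], [10, 7, 7, 0]]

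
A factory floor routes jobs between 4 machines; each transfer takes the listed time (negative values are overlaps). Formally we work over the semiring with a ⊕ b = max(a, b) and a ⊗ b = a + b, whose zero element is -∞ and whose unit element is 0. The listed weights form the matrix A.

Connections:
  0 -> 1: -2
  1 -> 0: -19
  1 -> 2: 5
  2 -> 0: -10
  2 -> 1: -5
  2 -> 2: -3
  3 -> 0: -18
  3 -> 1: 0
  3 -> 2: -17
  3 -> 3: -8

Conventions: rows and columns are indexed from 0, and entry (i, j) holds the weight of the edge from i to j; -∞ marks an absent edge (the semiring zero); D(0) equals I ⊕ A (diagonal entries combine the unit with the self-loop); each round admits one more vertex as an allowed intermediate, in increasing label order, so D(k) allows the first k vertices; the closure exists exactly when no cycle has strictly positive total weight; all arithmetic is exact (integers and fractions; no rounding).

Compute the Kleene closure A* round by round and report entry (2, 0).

D(0):
  [0, -2, -∞, -∞]
  [-19, 0, 5, -∞]
  [-10, -5, 0, -∞]
  [-18, 0, -17, 0]
D(1):
  [0, -2, -∞, -∞]
  [-19, 0, 5, -∞]
  [-10, -5, 0, -∞]
  [-18, 0, -17, 0]
D(2):
  [0, -2, 3, -∞]
  [-19, 0, 5, -∞]
  [-10, -5, 0, -∞]
  [-18, 0, 5, 0]
D(3):
  [0, -2, 3, -∞]
  [-5, 0, 5, -∞]
  [-10, -5, 0, -∞]
  [-5, 0, 5, 0]
D(4):
  [0, -2, 3, -∞]
  [-5, 0, 5, -∞]
  [-10, -5, 0, -∞]
  [-5, 0, 5, 0]
Answer: A*[2][0] = -10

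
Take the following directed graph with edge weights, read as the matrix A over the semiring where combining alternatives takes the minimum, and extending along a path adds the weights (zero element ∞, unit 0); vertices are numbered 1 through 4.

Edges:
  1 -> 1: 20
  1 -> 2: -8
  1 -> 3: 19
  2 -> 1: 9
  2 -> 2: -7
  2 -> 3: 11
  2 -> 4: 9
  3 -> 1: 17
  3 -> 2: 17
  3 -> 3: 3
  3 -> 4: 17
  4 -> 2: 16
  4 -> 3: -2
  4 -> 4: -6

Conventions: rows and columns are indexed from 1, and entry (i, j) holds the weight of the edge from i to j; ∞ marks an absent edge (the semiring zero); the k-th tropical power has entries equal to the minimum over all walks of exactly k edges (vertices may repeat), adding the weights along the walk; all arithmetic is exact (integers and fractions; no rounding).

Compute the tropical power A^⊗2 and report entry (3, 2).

A^⊗2:
  [1, -15, 3, 1]
  [2, -14, 4, 2]
  [20, 9, 6, 11]
  [15, 9, -8, -12]
Key observation: the optimum is the walk 3->1->2, with weight 17 + (-8) = 9.
Optimal value attained by: walk 3->1->2.
Answer: (A^⊗2)[3][2] = 9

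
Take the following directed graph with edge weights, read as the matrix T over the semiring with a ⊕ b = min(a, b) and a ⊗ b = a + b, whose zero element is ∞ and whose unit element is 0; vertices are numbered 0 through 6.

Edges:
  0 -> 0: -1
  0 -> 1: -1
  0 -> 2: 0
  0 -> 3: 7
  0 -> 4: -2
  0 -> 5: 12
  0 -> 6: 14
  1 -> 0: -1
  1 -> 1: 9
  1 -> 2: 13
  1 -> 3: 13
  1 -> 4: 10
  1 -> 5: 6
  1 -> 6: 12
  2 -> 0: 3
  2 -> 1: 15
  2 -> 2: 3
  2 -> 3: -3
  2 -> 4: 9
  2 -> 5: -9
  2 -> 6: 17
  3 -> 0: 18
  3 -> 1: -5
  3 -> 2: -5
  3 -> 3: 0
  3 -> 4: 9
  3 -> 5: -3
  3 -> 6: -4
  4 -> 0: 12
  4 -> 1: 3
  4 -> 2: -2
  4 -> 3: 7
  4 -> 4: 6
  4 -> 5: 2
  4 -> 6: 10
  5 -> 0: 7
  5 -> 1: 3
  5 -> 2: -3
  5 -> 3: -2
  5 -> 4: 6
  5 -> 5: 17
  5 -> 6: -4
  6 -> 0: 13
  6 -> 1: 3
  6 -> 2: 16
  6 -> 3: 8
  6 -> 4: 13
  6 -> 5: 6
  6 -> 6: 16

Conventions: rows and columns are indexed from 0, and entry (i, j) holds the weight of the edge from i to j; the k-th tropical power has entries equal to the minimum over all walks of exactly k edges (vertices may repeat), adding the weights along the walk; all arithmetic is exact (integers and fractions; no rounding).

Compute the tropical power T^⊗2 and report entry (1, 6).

T^⊗2:
  [-2, -2, -4, -3, -3, -9, 3]
  [-2, -2, -1, 4, -3, 4, 2]
  [-2, -8, -12, -11, -3, -6, -13]
  [-6, -5, -6, -8, 3, -14, -7]
  [1, 2, -1, -5, 7, -11, -2]
  [0, -7, -7, -6, 5, -12, -6]
  [2, 3, 3, 4, 11, 5, 2]
Key observation: the optimum is the walk 1->5->6, with weight 6 + (-4) = 2.
Optimal value attained by: walk 1->5->6.
Answer: (T^⊗2)[1][6] = 2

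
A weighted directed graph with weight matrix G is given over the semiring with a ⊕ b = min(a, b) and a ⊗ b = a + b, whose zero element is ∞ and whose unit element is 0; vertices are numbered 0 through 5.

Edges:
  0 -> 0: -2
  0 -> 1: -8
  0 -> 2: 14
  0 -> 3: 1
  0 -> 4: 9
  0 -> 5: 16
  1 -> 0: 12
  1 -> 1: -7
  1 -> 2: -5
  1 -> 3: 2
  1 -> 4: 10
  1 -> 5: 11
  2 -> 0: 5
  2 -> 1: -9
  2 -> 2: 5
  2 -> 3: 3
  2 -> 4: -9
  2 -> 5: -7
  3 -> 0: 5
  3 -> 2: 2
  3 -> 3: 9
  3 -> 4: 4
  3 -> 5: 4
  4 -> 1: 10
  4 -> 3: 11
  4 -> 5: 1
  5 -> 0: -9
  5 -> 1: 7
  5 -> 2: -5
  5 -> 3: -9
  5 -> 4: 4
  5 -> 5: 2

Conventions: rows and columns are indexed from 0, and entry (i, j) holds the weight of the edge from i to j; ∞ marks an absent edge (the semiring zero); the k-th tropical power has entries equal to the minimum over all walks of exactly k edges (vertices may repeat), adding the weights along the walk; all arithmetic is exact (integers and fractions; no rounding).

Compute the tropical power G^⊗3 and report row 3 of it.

G^⊗2:
  [-4, -15, -13, -6, 2, 3]
  [0, -14, -12, -5, -14, -12]
  [-16, -16, -14, -16, -4, -8]
  [-5, -7, -1, -5, -7, -5]
  [-8, 3, -4, -8, 5, 3]
  [-11, -17, -7, -8, -14, -12]
G^⊗3:
  [-8, -22, -20, -13, -22, -20]
  [-21, -21, -19, -21, -21, -19]
  [-18, -24, -21, -17, -23, -21]
  [-14, -14, -12, -14, -10, -8]
  [-10, -16, -6, -7, -13, -11]
  [-21, -24, -22, -21, -16, -14]
Answer: row 3 of G^⊗3 = [-14, -14, -12, -14, -10, -8]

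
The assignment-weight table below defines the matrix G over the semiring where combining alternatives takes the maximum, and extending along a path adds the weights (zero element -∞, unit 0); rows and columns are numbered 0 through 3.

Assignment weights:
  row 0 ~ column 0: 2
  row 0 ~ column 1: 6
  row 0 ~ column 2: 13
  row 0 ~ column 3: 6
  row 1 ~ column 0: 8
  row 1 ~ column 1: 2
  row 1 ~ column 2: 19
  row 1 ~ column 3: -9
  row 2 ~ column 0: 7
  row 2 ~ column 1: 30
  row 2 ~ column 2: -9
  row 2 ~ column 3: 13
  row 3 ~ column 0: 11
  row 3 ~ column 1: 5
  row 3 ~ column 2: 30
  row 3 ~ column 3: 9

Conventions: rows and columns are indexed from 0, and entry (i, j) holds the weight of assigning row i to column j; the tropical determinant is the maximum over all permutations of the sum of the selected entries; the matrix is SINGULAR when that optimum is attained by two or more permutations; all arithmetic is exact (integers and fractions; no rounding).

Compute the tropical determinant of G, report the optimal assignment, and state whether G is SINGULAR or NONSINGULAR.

σ = (0, 1, 2, 3): 2 + 2 + (-9) + 9 = 4
σ = (0, 1, 3, 2): 2 + 2 + 13 + 30 = 47
σ = (0, 2, 1, 3): 2 + 19 + 30 + 9 = 60
σ = (0, 2, 3, 1): 2 + 19 + 13 + 5 = 39
σ = (0, 3, 1, 2): 2 + (-9) + 30 + 30 = 53
σ = (0, 3, 2, 1): 2 + (-9) + (-9) + 5 = -11
σ = (1, 0, 2, 3): 6 + 8 + (-9) + 9 = 14
σ = (1, 0, 3, 2): 6 + 8 + 13 + 30 = 57
σ = (1, 2, 0, 3): 6 + 19 + 7 + 9 = 41
σ = (1, 2, 3, 0): 6 + 19 + 13 + 11 = 49
σ = (1, 3, 0, 2): 6 + (-9) + 7 + 30 = 34
σ = (1, 3, 2, 0): 6 + (-9) + (-9) + 11 = -1
σ = (2, 0, 1, 3): 13 + 8 + 30 + 9 = 60
σ = (2, 0, 3, 1): 13 + 8 + 13 + 5 = 39
σ = (2, 1, 0, 3): 13 + 2 + 7 + 9 = 31
σ = (2, 1, 3, 0): 13 + 2 + 13 + 11 = 39
σ = (2, 3, 0, 1): 13 + (-9) + 7 + 5 = 16
σ = (2, 3, 1, 0): 13 + (-9) + 30 + 11 = 45
σ = (3, 0, 1, 2): 6 + 8 + 30 + 30 = 74
σ = (3, 0, 2, 1): 6 + 8 + (-9) + 5 = 10
σ = (3, 1, 0, 2): 6 + 2 + 7 + 30 = 45
σ = (3, 1, 2, 0): 6 + 2 + (-9) + 11 = 10
σ = (3, 2, 0, 1): 6 + 19 + 7 + 5 = 37
σ = (3, 2, 1, 0): 6 + 19 + 30 + 11 = 66
Optimal value attained by: σ = (3, 0, 1, 2).
Answer: det⊕(G) = 74; verdict: NONSINGULAR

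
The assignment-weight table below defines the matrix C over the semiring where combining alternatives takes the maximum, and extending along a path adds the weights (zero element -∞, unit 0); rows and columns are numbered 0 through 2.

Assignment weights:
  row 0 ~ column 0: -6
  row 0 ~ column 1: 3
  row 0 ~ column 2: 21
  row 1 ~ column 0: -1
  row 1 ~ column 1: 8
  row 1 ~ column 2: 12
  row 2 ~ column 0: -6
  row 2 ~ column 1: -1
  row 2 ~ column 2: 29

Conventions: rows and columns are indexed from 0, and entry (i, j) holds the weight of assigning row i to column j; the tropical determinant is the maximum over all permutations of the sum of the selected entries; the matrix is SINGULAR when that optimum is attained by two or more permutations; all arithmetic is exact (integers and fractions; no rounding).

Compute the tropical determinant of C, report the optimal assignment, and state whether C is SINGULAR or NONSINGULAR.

σ = (0, 1, 2): (-6) + 8 + 29 = 31
σ = (0, 2, 1): (-6) + 12 + (-1) = 5
σ = (1, 0, 2): 3 + (-1) + 29 = 31
σ = (1, 2, 0): 3 + 12 + (-6) = 9
σ = (2, 0, 1): 21 + (-1) + (-1) = 19
σ = (2, 1, 0): 21 + 8 + (-6) = 23
Optimal value attained by: σ = (0, 1, 2).
Answer: det⊕(C) = 31; verdict: SINGULAR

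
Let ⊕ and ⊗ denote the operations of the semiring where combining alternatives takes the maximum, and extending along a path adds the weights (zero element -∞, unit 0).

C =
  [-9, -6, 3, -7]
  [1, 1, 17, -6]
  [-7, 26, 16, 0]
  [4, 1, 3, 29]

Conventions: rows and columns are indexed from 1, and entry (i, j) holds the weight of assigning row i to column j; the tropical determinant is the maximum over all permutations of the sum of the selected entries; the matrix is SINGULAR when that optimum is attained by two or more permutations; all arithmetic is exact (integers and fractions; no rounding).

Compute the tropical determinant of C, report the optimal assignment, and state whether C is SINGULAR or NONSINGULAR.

σ = (1, 2, 3, 4): (-9) + 1 + 16 + 29 = 37
σ = (1, 2, 4, 3): (-9) + 1 + 0 + 3 = -5
σ = (1, 3, 2, 4): (-9) + 17 + 26 + 29 = 63
σ = (1, 3, 4, 2): (-9) + 17 + 0 + 1 = 9
σ = (1, 4, 2, 3): (-9) + (-6) + 26 + 3 = 14
σ = (1, 4, 3, 2): (-9) + (-6) + 16 + 1 = 2
σ = (2, 1, 3, 4): (-6) + 1 + 16 + 29 = 40
σ = (2, 1, 4, 3): (-6) + 1 + 0 + 3 = -2
σ = (2, 3, 1, 4): (-6) + 17 + (-7) + 29 = 33
σ = (2, 3, 4, 1): (-6) + 17 + 0 + 4 = 15
σ = (2, 4, 1, 3): (-6) + (-6) + (-7) + 3 = -16
σ = (2, 4, 3, 1): (-6) + (-6) + 16 + 4 = 8
σ = (3, 1, 2, 4): 3 + 1 + 26 + 29 = 59
σ = (3, 1, 4, 2): 3 + 1 + 0 + 1 = 5
σ = (3, 2, 1, 4): 3 + 1 + (-7) + 29 = 26
σ = (3, 2, 4, 1): 3 + 1 + 0 + 4 = 8
σ = (3, 4, 1, 2): 3 + (-6) + (-7) + 1 = -9
σ = (3, 4, 2, 1): 3 + (-6) + 26 + 4 = 27
σ = (4, 1, 2, 3): (-7) + 1 + 26 + 3 = 23
σ = (4, 1, 3, 2): (-7) + 1 + 16 + 1 = 11
σ = (4, 2, 1, 3): (-7) + 1 + (-7) + 3 = -10
σ = (4, 2, 3, 1): (-7) + 1 + 16 + 4 = 14
σ = (4, 3, 1, 2): (-7) + 17 + (-7) + 1 = 4
σ = (4, 3, 2, 1): (-7) + 17 + 26 + 4 = 40
Optimal value attained by: σ = (1, 3, 2, 4).
Answer: det⊕(C) = 63; verdict: NONSINGULAR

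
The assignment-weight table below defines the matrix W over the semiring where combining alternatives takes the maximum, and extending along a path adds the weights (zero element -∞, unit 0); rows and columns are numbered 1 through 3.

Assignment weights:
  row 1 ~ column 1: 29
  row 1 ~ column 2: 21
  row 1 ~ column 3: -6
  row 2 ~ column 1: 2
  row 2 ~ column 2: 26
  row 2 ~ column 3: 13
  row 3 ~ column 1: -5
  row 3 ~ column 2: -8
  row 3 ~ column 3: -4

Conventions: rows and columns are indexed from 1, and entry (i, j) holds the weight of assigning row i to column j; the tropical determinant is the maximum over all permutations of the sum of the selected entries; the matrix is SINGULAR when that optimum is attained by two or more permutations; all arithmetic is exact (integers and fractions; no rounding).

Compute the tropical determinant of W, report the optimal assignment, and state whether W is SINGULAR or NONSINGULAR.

σ = (1, 2, 3): 29 + 26 + (-4) = 51
σ = (1, 3, 2): 29 + 13 + (-8) = 34
σ = (2, 1, 3): 21 + 2 + (-4) = 19
σ = (2, 3, 1): 21 + 13 + (-5) = 29
σ = (3, 1, 2): (-6) + 2 + (-8) = -12
σ = (3, 2, 1): (-6) + 26 + (-5) = 15
Optimal value attained by: σ = (1, 2, 3).
Answer: det⊕(W) = 51; verdict: NONSINGULAR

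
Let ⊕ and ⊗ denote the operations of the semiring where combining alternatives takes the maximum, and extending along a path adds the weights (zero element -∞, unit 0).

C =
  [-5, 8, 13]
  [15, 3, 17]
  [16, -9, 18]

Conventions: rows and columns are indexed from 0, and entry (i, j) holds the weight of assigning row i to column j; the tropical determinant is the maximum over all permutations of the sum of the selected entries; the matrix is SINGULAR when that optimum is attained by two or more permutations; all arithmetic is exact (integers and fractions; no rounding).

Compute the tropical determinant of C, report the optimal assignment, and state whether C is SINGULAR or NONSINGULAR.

σ = (0, 1, 2): (-5) + 3 + 18 = 16
σ = (0, 2, 1): (-5) + 17 + (-9) = 3
σ = (1, 0, 2): 8 + 15 + 18 = 41
σ = (1, 2, 0): 8 + 17 + 16 = 41
σ = (2, 0, 1): 13 + 15 + (-9) = 19
σ = (2, 1, 0): 13 + 3 + 16 = 32
Optimal value attained by: σ = (1, 0, 2).
Answer: det⊕(C) = 41; verdict: SINGULAR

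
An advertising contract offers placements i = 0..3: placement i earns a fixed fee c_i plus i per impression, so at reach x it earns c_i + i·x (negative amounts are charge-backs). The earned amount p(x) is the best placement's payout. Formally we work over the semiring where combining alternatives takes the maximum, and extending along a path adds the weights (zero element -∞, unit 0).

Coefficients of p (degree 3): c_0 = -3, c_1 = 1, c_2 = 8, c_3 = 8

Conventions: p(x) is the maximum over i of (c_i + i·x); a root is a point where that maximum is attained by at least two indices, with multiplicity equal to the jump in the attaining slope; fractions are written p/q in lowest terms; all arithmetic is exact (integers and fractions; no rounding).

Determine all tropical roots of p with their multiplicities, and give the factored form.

hull edge (i=0, c=-3) to (i=2, c=8): slope 11/2, span 2
hull edge (i=2, c=8) to (i=3, c=8): slope 0, span 1
Factored form: p(x) = 8 ⊗ (x ⊕ (-11/2)) ⊗ (x ⊕ (-11/2)) ⊗ (x ⊕ 0)
Answer: roots = -11/2 (mult 2), 0 (mult 1)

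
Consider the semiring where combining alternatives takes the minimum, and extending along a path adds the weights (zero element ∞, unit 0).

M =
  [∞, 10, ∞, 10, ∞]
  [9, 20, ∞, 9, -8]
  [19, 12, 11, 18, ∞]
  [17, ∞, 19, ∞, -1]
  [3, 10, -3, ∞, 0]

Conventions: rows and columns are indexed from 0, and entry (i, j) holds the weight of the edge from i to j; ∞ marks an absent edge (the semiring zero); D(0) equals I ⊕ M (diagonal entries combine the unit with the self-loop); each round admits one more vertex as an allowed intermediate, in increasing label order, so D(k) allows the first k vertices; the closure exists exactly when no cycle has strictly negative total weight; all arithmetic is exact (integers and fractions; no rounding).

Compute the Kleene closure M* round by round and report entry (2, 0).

D(0):
  [0, 10, ∞, 10, ∞]
  [9, 0, ∞, 9, -8]
  [19, 12, 0, 18, ∞]
  [17, ∞, 19, 0, -1]
  [3, 10, -3, ∞, 0]
D(1):
  [0, 10, ∞, 10, ∞]
  [9, 0, ∞, 9, -8]
  [19, 12, 0, 18, ∞]
  [17, 27, 19, 0, -1]
  [3, 10, -3, 13, 0]
D(2):
  [0, 10, ∞, 10, 2]
  [9, 0, ∞, 9, -8]
  [19, 12, 0, 18, 4]
  [17, 27, 19, 0, -1]
  [3, 10, -3, 13, 0]
D(3):
  [0, 10, ∞, 10, 2]
  [9, 0, ∞, 9, -8]
  [19, 12, 0, 18, 4]
  [17, 27, 19, 0, -1]
  [3, 9, -3, 13, 0]
D(4):
  [0, 10, 29, 10, 2]
  [9, 0, 28, 9, -8]
  [19, 12, 0, 18, 4]
  [17, 27, 19, 0, -1]
  [3, 9, -3, 13, 0]
D(5):
  [0, 10, -1, 10, 2]
  [-5, 0, -11, 5, -8]
  [7, 12, 0, 17, 4]
  [2, 8, -4, 0, -1]
  [3, 9, -3, 13, 0]
Answer: M*[2][0] = 7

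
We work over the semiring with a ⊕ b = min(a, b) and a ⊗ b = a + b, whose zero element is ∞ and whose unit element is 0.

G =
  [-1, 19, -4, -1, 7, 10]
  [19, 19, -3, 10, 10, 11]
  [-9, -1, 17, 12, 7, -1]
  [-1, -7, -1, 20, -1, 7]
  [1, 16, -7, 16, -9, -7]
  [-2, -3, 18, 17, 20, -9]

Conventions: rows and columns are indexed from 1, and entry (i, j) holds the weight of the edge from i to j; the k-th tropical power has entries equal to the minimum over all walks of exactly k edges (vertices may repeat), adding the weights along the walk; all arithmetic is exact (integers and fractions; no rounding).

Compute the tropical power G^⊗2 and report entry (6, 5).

G^⊗2:
  [-13, -8, -5, -2, -2, -5]
  [-12, -4, 3, 9, 1, -4]
  [-10, -4, -13, -10, -2, -10]
  [-10, -2, -10, -2, -10, -8]
  [-16, -10, -16, 0, -18, -16]
  [-11, -12, -6, -3, 5, -18]
Key observation: the optimum is the walk 6->1->5, with weight (-2) + 7 = 5.
Optimal value attained by: walk 6->1->5.
Answer: (G^⊗2)[6][5] = 5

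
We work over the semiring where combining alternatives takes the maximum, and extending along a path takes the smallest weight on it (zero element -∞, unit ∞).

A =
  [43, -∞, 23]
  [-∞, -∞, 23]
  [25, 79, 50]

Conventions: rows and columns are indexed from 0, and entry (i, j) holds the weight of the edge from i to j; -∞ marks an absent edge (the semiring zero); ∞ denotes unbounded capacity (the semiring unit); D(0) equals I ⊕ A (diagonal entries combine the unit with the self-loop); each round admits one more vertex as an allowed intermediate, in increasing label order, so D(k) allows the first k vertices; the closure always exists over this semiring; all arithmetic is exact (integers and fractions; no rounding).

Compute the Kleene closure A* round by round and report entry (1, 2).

D(0):
  [∞, -∞, 23]
  [-∞, ∞, 23]
  [25, 79, ∞]
D(1):
  [∞, -∞, 23]
  [-∞, ∞, 23]
  [25, 79, ∞]
D(2):
  [∞, -∞, 23]
  [-∞, ∞, 23]
  [25, 79, ∞]
D(3):
  [∞, 23, 23]
  [23, ∞, 23]
  [25, 79, ∞]
Answer: A*[1][2] = 23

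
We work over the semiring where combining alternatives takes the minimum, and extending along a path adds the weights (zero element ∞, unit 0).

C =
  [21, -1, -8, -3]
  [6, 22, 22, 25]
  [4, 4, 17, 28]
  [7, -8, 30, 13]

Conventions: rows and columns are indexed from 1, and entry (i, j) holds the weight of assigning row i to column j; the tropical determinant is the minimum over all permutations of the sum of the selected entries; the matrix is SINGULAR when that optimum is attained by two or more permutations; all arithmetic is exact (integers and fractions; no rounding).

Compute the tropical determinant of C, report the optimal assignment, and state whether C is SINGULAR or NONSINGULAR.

σ = (1, 2, 3, 4): 21 + 22 + 17 + 13 = 73
σ = (1, 2, 4, 3): 21 + 22 + 28 + 30 = 101
σ = (1, 3, 2, 4): 21 + 22 + 4 + 13 = 60
σ = (1, 3, 4, 2): 21 + 22 + 28 + (-8) = 63
σ = (1, 4, 2, 3): 21 + 25 + 4 + 30 = 80
σ = (1, 4, 3, 2): 21 + 25 + 17 + (-8) = 55
σ = (2, 1, 3, 4): (-1) + 6 + 17 + 13 = 35
σ = (2, 1, 4, 3): (-1) + 6 + 28 + 30 = 63
σ = (2, 3, 1, 4): (-1) + 22 + 4 + 13 = 38
σ = (2, 3, 4, 1): (-1) + 22 + 28 + 7 = 56
σ = (2, 4, 1, 3): (-1) + 25 + 4 + 30 = 58
σ = (2, 4, 3, 1): (-1) + 25 + 17 + 7 = 48
σ = (3, 1, 2, 4): (-8) + 6 + 4 + 13 = 15
σ = (3, 1, 4, 2): (-8) + 6 + 28 + (-8) = 18
σ = (3, 2, 1, 4): (-8) + 22 + 4 + 13 = 31
σ = (3, 2, 4, 1): (-8) + 22 + 28 + 7 = 49
σ = (3, 4, 1, 2): (-8) + 25 + 4 + (-8) = 13
σ = (3, 4, 2, 1): (-8) + 25 + 4 + 7 = 28
σ = (4, 1, 2, 3): (-3) + 6 + 4 + 30 = 37
σ = (4, 1, 3, 2): (-3) + 6 + 17 + (-8) = 12
σ = (4, 2, 1, 3): (-3) + 22 + 4 + 30 = 53
σ = (4, 2, 3, 1): (-3) + 22 + 17 + 7 = 43
σ = (4, 3, 1, 2): (-3) + 22 + 4 + (-8) = 15
σ = (4, 3, 2, 1): (-3) + 22 + 4 + 7 = 30
Optimal value attained by: σ = (4, 1, 3, 2).
Answer: det⊕(C) = 12; verdict: NONSINGULAR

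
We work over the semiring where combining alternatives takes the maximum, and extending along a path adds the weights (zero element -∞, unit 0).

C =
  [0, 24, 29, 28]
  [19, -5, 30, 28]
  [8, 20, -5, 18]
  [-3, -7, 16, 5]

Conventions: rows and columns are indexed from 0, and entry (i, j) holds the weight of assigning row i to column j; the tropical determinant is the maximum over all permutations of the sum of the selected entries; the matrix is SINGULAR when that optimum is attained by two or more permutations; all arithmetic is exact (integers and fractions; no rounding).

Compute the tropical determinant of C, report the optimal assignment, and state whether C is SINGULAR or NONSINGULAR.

σ = (0, 1, 2, 3): 0 + (-5) + (-5) + 5 = -5
σ = (0, 1, 3, 2): 0 + (-5) + 18 + 16 = 29
σ = (0, 2, 1, 3): 0 + 30 + 20 + 5 = 55
σ = (0, 2, 3, 1): 0 + 30 + 18 + (-7) = 41
σ = (0, 3, 1, 2): 0 + 28 + 20 + 16 = 64
σ = (0, 3, 2, 1): 0 + 28 + (-5) + (-7) = 16
σ = (1, 0, 2, 3): 24 + 19 + (-5) + 5 = 43
σ = (1, 0, 3, 2): 24 + 19 + 18 + 16 = 77
σ = (1, 2, 0, 3): 24 + 30 + 8 + 5 = 67
σ = (1, 2, 3, 0): 24 + 30 + 18 + (-3) = 69
σ = (1, 3, 0, 2): 24 + 28 + 8 + 16 = 76
σ = (1, 3, 2, 0): 24 + 28 + (-5) + (-3) = 44
σ = (2, 0, 1, 3): 29 + 19 + 20 + 5 = 73
σ = (2, 0, 3, 1): 29 + 19 + 18 + (-7) = 59
σ = (2, 1, 0, 3): 29 + (-5) + 8 + 5 = 37
σ = (2, 1, 3, 0): 29 + (-5) + 18 + (-3) = 39
σ = (2, 3, 0, 1): 29 + 28 + 8 + (-7) = 58
σ = (2, 3, 1, 0): 29 + 28 + 20 + (-3) = 74
σ = (3, 0, 1, 2): 28 + 19 + 20 + 16 = 83
σ = (3, 0, 2, 1): 28 + 19 + (-5) + (-7) = 35
σ = (3, 1, 0, 2): 28 + (-5) + 8 + 16 = 47
σ = (3, 1, 2, 0): 28 + (-5) + (-5) + (-3) = 15
σ = (3, 2, 0, 1): 28 + 30 + 8 + (-7) = 59
σ = (3, 2, 1, 0): 28 + 30 + 20 + (-3) = 75
Optimal value attained by: σ = (3, 0, 1, 2).
Answer: det⊕(C) = 83; verdict: NONSINGULAR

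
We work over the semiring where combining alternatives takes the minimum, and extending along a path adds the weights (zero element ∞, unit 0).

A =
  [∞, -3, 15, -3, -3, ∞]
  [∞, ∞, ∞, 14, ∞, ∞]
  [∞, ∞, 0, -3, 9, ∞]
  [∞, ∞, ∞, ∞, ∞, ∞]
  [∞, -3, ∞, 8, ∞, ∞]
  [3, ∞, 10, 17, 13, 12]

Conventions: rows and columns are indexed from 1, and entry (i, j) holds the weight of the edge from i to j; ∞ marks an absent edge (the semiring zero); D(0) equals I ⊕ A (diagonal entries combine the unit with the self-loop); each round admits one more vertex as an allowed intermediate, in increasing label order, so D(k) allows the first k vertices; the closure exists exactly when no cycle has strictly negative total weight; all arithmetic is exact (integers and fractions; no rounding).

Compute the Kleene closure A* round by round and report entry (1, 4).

D(0):
  [0, -3, 15, -3, -3, ∞]
  [∞, 0, ∞, 14, ∞, ∞]
  [∞, ∞, 0, -3, 9, ∞]
  [∞, ∞, ∞, 0, ∞, ∞]
  [∞, -3, ∞, 8, 0, ∞]
  [3, ∞, 10, 17, 13, 0]
D(1):
  [0, -3, 15, -3, -3, ∞]
  [∞, 0, ∞, 14, ∞, ∞]
  [∞, ∞, 0, -3, 9, ∞]
  [∞, ∞, ∞, 0, ∞, ∞]
  [∞, -3, ∞, 8, 0, ∞]
  [3, 0, 10, 0, 0, 0]
D(2):
  [0, -3, 15, -3, -3, ∞]
  [∞, 0, ∞, 14, ∞, ∞]
  [∞, ∞, 0, -3, 9, ∞]
  [∞, ∞, ∞, 0, ∞, ∞]
  [∞, -3, ∞, 8, 0, ∞]
  [3, 0, 10, 0, 0, 0]
D(3):
  [0, -3, 15, -3, -3, ∞]
  [∞, 0, ∞, 14, ∞, ∞]
  [∞, ∞, 0, -3, 9, ∞]
  [∞, ∞, ∞, 0, ∞, ∞]
  [∞, -3, ∞, 8, 0, ∞]
  [3, 0, 10, 0, 0, 0]
D(4):
  [0, -3, 15, -3, -3, ∞]
  [∞, 0, ∞, 14, ∞, ∞]
  [∞, ∞, 0, -3, 9, ∞]
  [∞, ∞, ∞, 0, ∞, ∞]
  [∞, -3, ∞, 8, 0, ∞]
  [3, 0, 10, 0, 0, 0]
D(5):
  [0, -6, 15, -3, -3, ∞]
  [∞, 0, ∞, 14, ∞, ∞]
  [∞, 6, 0, -3, 9, ∞]
  [∞, ∞, ∞, 0, ∞, ∞]
  [∞, -3, ∞, 8, 0, ∞]
  [3, -3, 10, 0, 0, 0]
D(6):
  [0, -6, 15, -3, -3, ∞]
  [∞, 0, ∞, 14, ∞, ∞]
  [∞, 6, 0, -3, 9, ∞]
  [∞, ∞, ∞, 0, ∞, ∞]
  [∞, -3, ∞, 8, 0, ∞]
  [3, -3, 10, 0, 0, 0]
Answer: A*[1][4] = -3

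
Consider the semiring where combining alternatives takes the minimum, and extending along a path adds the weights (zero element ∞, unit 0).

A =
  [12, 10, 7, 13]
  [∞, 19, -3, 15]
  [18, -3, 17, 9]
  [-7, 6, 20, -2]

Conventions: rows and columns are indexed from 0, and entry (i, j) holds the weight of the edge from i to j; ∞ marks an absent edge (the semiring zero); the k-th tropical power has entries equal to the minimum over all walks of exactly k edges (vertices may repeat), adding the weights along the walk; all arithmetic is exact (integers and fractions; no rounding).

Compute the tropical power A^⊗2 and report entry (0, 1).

A^⊗2:
  [6, 4, 7, 11]
  [8, -6, 14, 6]
  [2, 14, -6, 7]
  [-9, 3, 0, -4]
Key observation: the optimum is the walk 0->2->1, with weight 7 + (-3) = 4.
Optimal value attained by: walk 0->2->1.
Answer: (A^⊗2)[0][1] = 4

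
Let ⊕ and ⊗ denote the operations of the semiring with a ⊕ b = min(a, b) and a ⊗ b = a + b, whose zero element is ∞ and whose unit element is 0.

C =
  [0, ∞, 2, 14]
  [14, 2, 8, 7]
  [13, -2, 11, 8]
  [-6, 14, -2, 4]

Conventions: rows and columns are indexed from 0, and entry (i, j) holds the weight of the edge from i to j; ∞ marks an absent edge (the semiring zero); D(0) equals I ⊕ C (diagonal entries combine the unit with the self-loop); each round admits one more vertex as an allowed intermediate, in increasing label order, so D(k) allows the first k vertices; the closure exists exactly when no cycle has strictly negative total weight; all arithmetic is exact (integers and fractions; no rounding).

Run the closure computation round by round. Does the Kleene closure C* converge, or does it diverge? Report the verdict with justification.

D(0):
  [0, ∞, 2, 14]
  [14, 0, 8, 7]
  [13, -2, 0, 8]
  [-6, 14, -2, 0]
D(1):
  [0, ∞, 2, 14]
  [14, 0, 8, 7]
  [13, -2, 0, 8]
  [-6, 14, -4, 0]
D(2):
  [0, ∞, 2, 14]
  [14, 0, 8, 7]
  [12, -2, 0, 5]
  [-6, 14, -4, 0]
D(3):
  [0, 0, 2, 7]
  [14, 0, 8, 7]
  [12, -2, 0, 5]
  [-6, -6, -4, 0]
D(4):
  [0, 0, 2, 7]
  [1, 0, 3, 7]
  [-1, -2, 0, 5]
  [-6, -6, -4, 0]
Key observation: every diagonal entry stays at the unit through all rounds, so no improving cycle exists.
Answer: CONVERGES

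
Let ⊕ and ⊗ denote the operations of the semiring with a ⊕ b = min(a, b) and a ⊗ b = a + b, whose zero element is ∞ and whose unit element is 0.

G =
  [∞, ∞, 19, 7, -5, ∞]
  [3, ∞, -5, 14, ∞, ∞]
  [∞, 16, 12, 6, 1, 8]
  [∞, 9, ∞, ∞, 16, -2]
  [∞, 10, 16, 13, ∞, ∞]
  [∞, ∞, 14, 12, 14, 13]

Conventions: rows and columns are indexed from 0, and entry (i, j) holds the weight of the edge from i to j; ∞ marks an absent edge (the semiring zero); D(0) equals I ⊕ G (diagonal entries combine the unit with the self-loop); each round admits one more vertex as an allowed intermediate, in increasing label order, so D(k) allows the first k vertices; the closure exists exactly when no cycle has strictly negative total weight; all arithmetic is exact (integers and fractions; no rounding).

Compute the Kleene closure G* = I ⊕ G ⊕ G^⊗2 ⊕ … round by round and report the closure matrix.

D(0):
  [0, ∞, 19, 7, -5, ∞]
  [3, 0, -5, 14, ∞, ∞]
  [∞, 16, 0, 6, 1, 8]
  [∞, 9, ∞, 0, 16, -2]
  [∞, 10, 16, 13, 0, ∞]
  [∞, ∞, 14, 12, 14, 0]
D(1):
  [0, ∞, 19, 7, -5, ∞]
  [3, 0, -5, 10, -2, ∞]
  [∞, 16, 0, 6, 1, 8]
  [∞, 9, ∞, 0, 16, -2]
  [∞, 10, 16, 13, 0, ∞]
  [∞, ∞, 14, 12, 14, 0]
D(2):
  [0, ∞, 19, 7, -5, ∞]
  [3, 0, -5, 10, -2, ∞]
  [19, 16, 0, 6, 1, 8]
  [12, 9, 4, 0, 7, -2]
  [13, 10, 5, 13, 0, ∞]
  [∞, ∞, 14, 12, 14, 0]
D(3):
  [0, 35, 19, 7, -5, 27]
  [3, 0, -5, 1, -4, 3]
  [19, 16, 0, 6, 1, 8]
  [12, 9, 4, 0, 5, -2]
  [13, 10, 5, 11, 0, 13]
  [33, 30, 14, 12, 14, 0]
D(4):
  [0, 16, 11, 7, -5, 5]
  [3, 0, -5, 1, -4, -1]
  [18, 15, 0, 6, 1, 4]
  [12, 9, 4, 0, 5, -2]
  [13, 10, 5, 11, 0, 9]
  [24, 21, 14, 12, 14, 0]
D(5):
  [0, 5, 0, 6, -5, 4]
  [3, 0, -5, 1, -4, -1]
  [14, 11, 0, 6, 1, 4]
  [12, 9, 4, 0, 5, -2]
  [13, 10, 5, 11, 0, 9]
  [24, 21, 14, 12, 14, 0]
D(6):
  [0, 5, 0, 6, -5, 4]
  [3, 0, -5, 1, -4, -1]
  [14, 11, 0, 6, 1, 4]
  [12, 9, 4, 0, 5, -2]
  [13, 10, 5, 11, 0, 9]
  [24, 21, 14, 12, 14, 0]
Answer: G* = [[0, 5, 0, 6, -5, 4], [3, 0, -5, 1, -4, -1], [14, 11, 0, 6, 1, 4], [12, 9, 4, 0, 5, -2], [13, 10, 5, 11, 0, 9], [24, 21, 14, 12, 14, 0]]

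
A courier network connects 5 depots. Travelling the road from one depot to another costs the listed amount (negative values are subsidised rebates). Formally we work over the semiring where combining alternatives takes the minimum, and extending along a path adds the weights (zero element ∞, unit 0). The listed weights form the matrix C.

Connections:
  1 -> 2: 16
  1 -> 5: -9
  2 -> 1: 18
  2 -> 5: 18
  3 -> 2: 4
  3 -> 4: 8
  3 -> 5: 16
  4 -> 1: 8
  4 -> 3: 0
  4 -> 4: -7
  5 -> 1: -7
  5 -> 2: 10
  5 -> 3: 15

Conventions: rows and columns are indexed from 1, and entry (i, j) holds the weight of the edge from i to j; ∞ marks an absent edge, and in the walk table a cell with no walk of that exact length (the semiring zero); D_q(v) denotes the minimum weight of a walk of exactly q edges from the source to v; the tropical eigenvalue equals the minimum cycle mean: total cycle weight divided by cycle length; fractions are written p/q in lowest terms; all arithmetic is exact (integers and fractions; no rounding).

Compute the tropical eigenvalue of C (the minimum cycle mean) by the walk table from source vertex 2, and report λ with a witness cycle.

q=0: [∞, 0, ∞, ∞, ∞]
q=1: [18, ∞, ∞, ∞, 18]
q=2: [11, 28, 33, ∞, 9]
q=3: [2, 19, 24, 41, 2]
q=4: [-5, 12, 17, 32, -7]
q=5: [-14, 3, 8, 25, -14]
Optimal cycle mean attained by: cycle 1->5->1, total (-9) + (-7), length 2.
Answer: λ = -8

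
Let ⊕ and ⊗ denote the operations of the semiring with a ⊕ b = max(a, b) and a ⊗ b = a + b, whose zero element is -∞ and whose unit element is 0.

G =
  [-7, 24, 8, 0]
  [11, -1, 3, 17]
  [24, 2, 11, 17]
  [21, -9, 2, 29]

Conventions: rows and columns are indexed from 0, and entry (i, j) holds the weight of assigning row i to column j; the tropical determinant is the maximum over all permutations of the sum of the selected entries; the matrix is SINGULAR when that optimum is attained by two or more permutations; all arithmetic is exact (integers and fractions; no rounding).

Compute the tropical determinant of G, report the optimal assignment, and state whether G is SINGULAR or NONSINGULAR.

σ = (0, 1, 2, 3): (-7) + (-1) + 11 + 29 = 32
σ = (0, 1, 3, 2): (-7) + (-1) + 17 + 2 = 11
σ = (0, 2, 1, 3): (-7) + 3 + 2 + 29 = 27
σ = (0, 2, 3, 1): (-7) + 3 + 17 + (-9) = 4
σ = (0, 3, 1, 2): (-7) + 17 + 2 + 2 = 14
σ = (0, 3, 2, 1): (-7) + 17 + 11 + (-9) = 12
σ = (1, 0, 2, 3): 24 + 11 + 11 + 29 = 75
σ = (1, 0, 3, 2): 24 + 11 + 17 + 2 = 54
σ = (1, 2, 0, 3): 24 + 3 + 24 + 29 = 80
σ = (1, 2, 3, 0): 24 + 3 + 17 + 21 = 65
σ = (1, 3, 0, 2): 24 + 17 + 24 + 2 = 67
σ = (1, 3, 2, 0): 24 + 17 + 11 + 21 = 73
σ = (2, 0, 1, 3): 8 + 11 + 2 + 29 = 50
σ = (2, 0, 3, 1): 8 + 11 + 17 + (-9) = 27
σ = (2, 1, 0, 3): 8 + (-1) + 24 + 29 = 60
σ = (2, 1, 3, 0): 8 + (-1) + 17 + 21 = 45
σ = (2, 3, 0, 1): 8 + 17 + 24 + (-9) = 40
σ = (2, 3, 1, 0): 8 + 17 + 2 + 21 = 48
σ = (3, 0, 1, 2): 0 + 11 + 2 + 2 = 15
σ = (3, 0, 2, 1): 0 + 11 + 11 + (-9) = 13
σ = (3, 1, 0, 2): 0 + (-1) + 24 + 2 = 25
σ = (3, 1, 2, 0): 0 + (-1) + 11 + 21 = 31
σ = (3, 2, 0, 1): 0 + 3 + 24 + (-9) = 18
σ = (3, 2, 1, 0): 0 + 3 + 2 + 21 = 26
Optimal value attained by: σ = (1, 2, 0, 3).
Answer: det⊕(G) = 80; verdict: NONSINGULAR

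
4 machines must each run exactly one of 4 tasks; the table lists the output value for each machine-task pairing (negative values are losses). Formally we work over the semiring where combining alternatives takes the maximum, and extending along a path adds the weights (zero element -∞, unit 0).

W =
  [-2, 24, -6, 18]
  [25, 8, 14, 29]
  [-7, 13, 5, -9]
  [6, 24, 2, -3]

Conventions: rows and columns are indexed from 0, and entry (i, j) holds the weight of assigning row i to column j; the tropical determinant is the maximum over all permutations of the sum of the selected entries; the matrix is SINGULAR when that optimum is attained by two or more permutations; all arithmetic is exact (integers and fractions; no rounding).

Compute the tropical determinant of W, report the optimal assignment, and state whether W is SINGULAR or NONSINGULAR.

σ = (0, 1, 2, 3): (-2) + 8 + 5 + (-3) = 8
σ = (0, 1, 3, 2): (-2) + 8 + (-9) + 2 = -1
σ = (0, 2, 1, 3): (-2) + 14 + 13 + (-3) = 22
σ = (0, 2, 3, 1): (-2) + 14 + (-9) + 24 = 27
σ = (0, 3, 1, 2): (-2) + 29 + 13 + 2 = 42
σ = (0, 3, 2, 1): (-2) + 29 + 5 + 24 = 56
σ = (1, 0, 2, 3): 24 + 25 + 5 + (-3) = 51
σ = (1, 0, 3, 2): 24 + 25 + (-9) + 2 = 42
σ = (1, 2, 0, 3): 24 + 14 + (-7) + (-3) = 28
σ = (1, 2, 3, 0): 24 + 14 + (-9) + 6 = 35
σ = (1, 3, 0, 2): 24 + 29 + (-7) + 2 = 48
σ = (1, 3, 2, 0): 24 + 29 + 5 + 6 = 64
σ = (2, 0, 1, 3): (-6) + 25 + 13 + (-3) = 29
σ = (2, 0, 3, 1): (-6) + 25 + (-9) + 24 = 34
σ = (2, 1, 0, 3): (-6) + 8 + (-7) + (-3) = -8
σ = (2, 1, 3, 0): (-6) + 8 + (-9) + 6 = -1
σ = (2, 3, 0, 1): (-6) + 29 + (-7) + 24 = 40
σ = (2, 3, 1, 0): (-6) + 29 + 13 + 6 = 42
σ = (3, 0, 1, 2): 18 + 25 + 13 + 2 = 58
σ = (3, 0, 2, 1): 18 + 25 + 5 + 24 = 72
σ = (3, 1, 0, 2): 18 + 8 + (-7) + 2 = 21
σ = (3, 1, 2, 0): 18 + 8 + 5 + 6 = 37
σ = (3, 2, 0, 1): 18 + 14 + (-7) + 24 = 49
σ = (3, 2, 1, 0): 18 + 14 + 13 + 6 = 51
Optimal value attained by: σ = (3, 0, 2, 1).
Answer: det⊕(W) = 72; verdict: NONSINGULAR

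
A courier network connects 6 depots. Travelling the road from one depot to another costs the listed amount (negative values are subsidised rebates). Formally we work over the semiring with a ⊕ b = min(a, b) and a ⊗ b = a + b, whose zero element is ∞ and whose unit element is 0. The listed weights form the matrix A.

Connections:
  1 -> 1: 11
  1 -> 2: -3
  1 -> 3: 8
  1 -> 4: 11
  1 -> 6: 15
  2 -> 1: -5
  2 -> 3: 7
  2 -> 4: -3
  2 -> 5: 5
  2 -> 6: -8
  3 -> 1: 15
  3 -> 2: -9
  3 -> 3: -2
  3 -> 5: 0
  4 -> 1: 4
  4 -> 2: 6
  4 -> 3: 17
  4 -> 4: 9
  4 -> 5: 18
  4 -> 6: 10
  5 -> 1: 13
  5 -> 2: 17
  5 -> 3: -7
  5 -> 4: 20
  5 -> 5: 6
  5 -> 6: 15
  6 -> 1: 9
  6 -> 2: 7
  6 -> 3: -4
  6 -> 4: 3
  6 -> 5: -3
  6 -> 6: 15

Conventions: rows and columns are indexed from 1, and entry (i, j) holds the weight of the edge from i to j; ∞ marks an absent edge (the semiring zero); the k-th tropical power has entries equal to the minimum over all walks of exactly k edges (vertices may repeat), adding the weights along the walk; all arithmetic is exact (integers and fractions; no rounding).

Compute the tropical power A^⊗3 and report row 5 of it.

A^⊗2:
  [-8, -1, 4, -6, 2, -11]
  [1, -8, -12, -5, -11, 7]
  [-14, -11, -7, -12, -4, -17]
  [1, 1, 6, 3, 7, -2]
  [8, -16, -9, 14, -7, 9]
  [2, -13, -10, 4, -4, -1]
A^⊗3:
  [-6, -11, -15, -8, -14, -9]
  [-13, -21, -18, -11, -12, -16]
  [-16, -17, -21, -14, -20, -19]
  [-4, -3, -6, -2, -5, -7]
  [-21, -18, -14, -19, -11, -24]
  [-18, -19, -12, -16, -10, -21]
Answer: row 5 of A^⊗3 = [-21, -18, -14, -19, -11, -24]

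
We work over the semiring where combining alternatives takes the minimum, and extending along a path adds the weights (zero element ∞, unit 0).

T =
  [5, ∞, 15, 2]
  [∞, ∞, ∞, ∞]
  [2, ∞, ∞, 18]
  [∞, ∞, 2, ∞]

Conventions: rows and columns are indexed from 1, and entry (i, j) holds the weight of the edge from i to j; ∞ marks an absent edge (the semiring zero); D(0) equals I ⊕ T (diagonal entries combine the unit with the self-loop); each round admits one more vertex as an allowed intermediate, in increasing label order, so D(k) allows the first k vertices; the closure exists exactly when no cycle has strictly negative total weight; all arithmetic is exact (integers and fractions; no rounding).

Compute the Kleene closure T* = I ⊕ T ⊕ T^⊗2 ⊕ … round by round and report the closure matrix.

D(0):
  [0, ∞, 15, 2]
  [∞, 0, ∞, ∞]
  [2, ∞, 0, 18]
  [∞, ∞, 2, 0]
D(1):
  [0, ∞, 15, 2]
  [∞, 0, ∞, ∞]
  [2, ∞, 0, 4]
  [∞, ∞, 2, 0]
D(2):
  [0, ∞, 15, 2]
  [∞, 0, ∞, ∞]
  [2, ∞, 0, 4]
  [∞, ∞, 2, 0]
D(3):
  [0, ∞, 15, 2]
  [∞, 0, ∞, ∞]
  [2, ∞, 0, 4]
  [4, ∞, 2, 0]
D(4):
  [0, ∞, 4, 2]
  [∞, 0, ∞, ∞]
  [2, ∞, 0, 4]
  [4, ∞, 2, 0]
Answer: T* = [[0, ∞, 4, 2], [∞, 0, ∞, ∞], [2, ∞, 0, 4], [4, ∞, 2, 0]]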